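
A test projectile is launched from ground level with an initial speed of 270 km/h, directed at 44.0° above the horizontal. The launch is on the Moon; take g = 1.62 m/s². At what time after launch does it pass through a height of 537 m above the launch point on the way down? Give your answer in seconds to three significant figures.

51.4 s

Convert: 270 km/h = 270/3.6 = 75.00 m/s.
Horizontal component vₓ = 75.00 cos 44.0° = 53.95 m/s; vertical v_y0 = 75.00 sin 44.0° = 52.10 m/s.
Require v_y0 t − ½ g t² = 537, i.e. 0.8100 t² − 52.10 t + 537 = 0.
Quadratic formula: t = (52.10 ± √974.47) / 1.62 = (52.10 ± 31.22) / 1.62 → t = 12.89 s or 51.43 s.
The descending-branch root is 51.43 s.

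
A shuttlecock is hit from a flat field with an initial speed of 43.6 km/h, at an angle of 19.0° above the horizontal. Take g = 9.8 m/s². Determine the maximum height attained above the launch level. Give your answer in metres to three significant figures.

Convert: 43.6 km/h = 43.6/3.6 = 12.11 m/s.
vₓ = 12.11 cos 19.0° = 11.45 m/s; v_y0 = 12.11 sin 19.0° = 3.943 m/s.
Maximum height: H = v_y0² / (2g) = 3.943² / (2 × 9.80) = 0.7932 m.

0.793 m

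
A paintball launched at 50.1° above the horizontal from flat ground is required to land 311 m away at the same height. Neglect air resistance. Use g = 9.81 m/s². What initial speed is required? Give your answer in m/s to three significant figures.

On level ground R = v₀² sin 2θ / g ⇒ v₀ = √(gR / sin 2θ).
v₀ = √(9.81 × 311 / sin 100.2°) = √(3051 / 0.9842) = √3099.9 = 55.68 m/s.

55.7 m/s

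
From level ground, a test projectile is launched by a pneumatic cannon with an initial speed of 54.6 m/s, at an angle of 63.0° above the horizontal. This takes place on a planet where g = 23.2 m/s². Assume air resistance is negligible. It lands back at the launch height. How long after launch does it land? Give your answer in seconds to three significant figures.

Components: vₓ = 54.60 cos 63.0° = 24.79 m/s, v_y0 = 54.60 sin 63.0° = 48.65 m/s.
Time of flight on level ground: T = 2 v_y0 / g = 2 × 48.65 / 23.2 = 4.194 s.

4.19 s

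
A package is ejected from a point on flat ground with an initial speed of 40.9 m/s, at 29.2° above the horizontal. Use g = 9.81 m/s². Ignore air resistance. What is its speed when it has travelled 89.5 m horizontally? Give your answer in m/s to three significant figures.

36.0 m/s

vₓ = 40.90 cos 29.2° = 35.70 m/s; v_y0 = 40.90 sin 29.2° = 19.95 m/s.
At x = 89.5 m, t = x/vₓ = 89.5/35.70 = 2.507 s.
Vertical velocity there: v_y = v_y0 − g t = 19.95 − 9.81 × 2.507 = −4.639 m/s.
Speed: √(vₓ² + v_y²) = √(35.70² + 4.639²) = 36.00 m/s.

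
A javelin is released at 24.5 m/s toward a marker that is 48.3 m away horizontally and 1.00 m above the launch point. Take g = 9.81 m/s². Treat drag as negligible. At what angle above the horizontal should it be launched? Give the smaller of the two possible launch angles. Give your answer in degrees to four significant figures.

Trajectory: y = x tanθ − g x² (1 + tan²θ)/(2v₀²). With x = 48.3, y = 1.00, v₀ = 24.5, g = 9.81:
19.06 tan²θ − 48.3 tanθ + (20.06) = 0.
tanθ = [48.3 ± √(48.3² − 4 × 19.06 × (20.06))] / (2 × 19.06) = (48.3 ± 28.34) / 38.13, giving tanθ = 0.5236 or 2.010.
θ = 27.64° or 63.55°; the smaller is 27.64°.

27.64°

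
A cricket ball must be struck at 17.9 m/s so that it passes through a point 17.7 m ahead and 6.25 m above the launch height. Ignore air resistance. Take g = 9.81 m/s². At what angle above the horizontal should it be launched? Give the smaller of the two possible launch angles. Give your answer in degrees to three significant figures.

38.5°

Trajectory: y = x tanθ − g x² (1 + tan²θ)/(2v₀²). With x = 17.7, y = 6.25, v₀ = 17.9, g = 9.81:
4.796 tan²θ − 17.7 tanθ + (11.05) = 0.
tanθ = [17.7 ± √(17.7² − 4 × 4.796 × (11.05))] / (2 × 4.796) = (17.7 ± 10.07) / 9.592, giving tanθ = 0.7956 or 2.895.
θ = 38.50° or 70.94°; the smaller is 38.50°.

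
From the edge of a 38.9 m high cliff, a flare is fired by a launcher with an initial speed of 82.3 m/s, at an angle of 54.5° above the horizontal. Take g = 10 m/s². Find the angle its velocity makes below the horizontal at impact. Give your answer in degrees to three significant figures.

56.6°

vₓ = 82.30 cos 54.5° = 47.79 m/s; v_y0 = 82.30 sin 54.5° = 67.00 m/s.
Vertical motion (up positive, ground at y = 0): 5.000 t² − (67.00) t − 38.9 = 0, so t = (67.00 + √(67.00² + 2·10.0·38.9)) / 10.0 = (67.00 + 72.58) / 10.0 = 13.96 s.
At impact: v_y = v_y0 − g t = −72.58 m/s; vₓ = 47.79 m/s.
Angle below horizontal: arctan(|v_y|/vₓ) = arctan(72.58/47.79) = 56.63°.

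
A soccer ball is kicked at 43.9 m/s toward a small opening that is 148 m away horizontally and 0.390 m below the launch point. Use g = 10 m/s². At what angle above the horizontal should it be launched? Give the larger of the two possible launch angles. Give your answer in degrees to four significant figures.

64.96°

Trajectory: y = x tanθ − g x² (1 + tan²θ)/(2v₀²). With x = 148, y = −0.390, v₀ = 43.9, g = 10.0:
56.83 tan²θ − 148 tanθ + (56.44) = 0.
tanθ = [148 ± √(148² − 4 × 56.83 × (56.44))] / (2 × 56.83) = (148 ± 95.26) / 113.7, giving tanθ = 0.4640 or 2.140.
θ = 24.89° or 64.96°; the larger is 64.96°.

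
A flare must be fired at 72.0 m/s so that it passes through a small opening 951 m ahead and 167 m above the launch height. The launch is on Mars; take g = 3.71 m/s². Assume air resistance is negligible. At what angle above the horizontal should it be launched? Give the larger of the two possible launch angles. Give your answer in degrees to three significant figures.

Trajectory: y = x tanθ − g x² (1 + tan²θ)/(2v₀²). With x = 951, y = 167, v₀ = 72.0, g = 3.71:
323.6 tan²θ − 951 tanθ + (490.6) = 0.
tanθ = [951 ± √(951² − 4 × 323.6 × (490.6))] / (2 × 323.6) = (951 ± 518.9) / 647.2, giving tanθ = 0.6675 or 2.271.
θ = 33.72° or 66.23°; the larger is 66.23°.

66.2°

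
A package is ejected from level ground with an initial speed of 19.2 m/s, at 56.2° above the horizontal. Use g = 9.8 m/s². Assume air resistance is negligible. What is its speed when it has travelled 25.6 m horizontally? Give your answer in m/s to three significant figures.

Resolve: vₓ = 19.20 cos 56.2° = 10.68 m/s and v_y0 = 19.20 sin 56.2° = 15.95 m/s.
Time to reach x = 25.6 m: t = x/vₓ = 25.6/10.68 = 2.397 s.
Vertical velocity there: v_y = v_y0 − g t = 15.95 − 9.80 × 2.397 = −7.534 m/s.
Speed: √(vₓ² + v_y²) = √(10.68² + 7.534²) = 13.07 m/s.

13.1 m/s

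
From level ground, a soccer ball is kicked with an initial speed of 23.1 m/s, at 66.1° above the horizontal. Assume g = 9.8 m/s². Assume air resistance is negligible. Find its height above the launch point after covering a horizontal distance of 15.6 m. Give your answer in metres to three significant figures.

Components: vₓ = 23.10 cos 66.1° = 9.359 m/s, v_y0 = 23.10 sin 66.1° = 21.12 m/s.
Time to reach x = 15.6 m: t = x/vₓ = 15.6/9.359 = 1.667 s.
Height: y = v_y0 t − ½ g t² = 21.12 × 1.667 − 4.900 × 1.667² = 35.20 − 13.61 = 21.59 m.

21.6 m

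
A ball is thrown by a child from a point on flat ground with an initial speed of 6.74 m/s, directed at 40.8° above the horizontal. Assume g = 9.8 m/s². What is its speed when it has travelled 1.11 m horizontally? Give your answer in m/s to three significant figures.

Resolve: vₓ = 6.740 cos 40.8° = 5.102 m/s and v_y0 = 6.740 sin 40.8° = 4.404 m/s.
Time to reach x = 1.11 m: t = x/vₓ = 1.11/5.102 = 0.2176 s.
Vertical velocity there: v_y = v_y0 − g t = 4.404 − 9.80 × 0.2176 = 2.272 m/s.
Speed: √(vₓ² + v_y²) = √(5.102² + 2.272²) = 5.585 m/s.

5.59 m/s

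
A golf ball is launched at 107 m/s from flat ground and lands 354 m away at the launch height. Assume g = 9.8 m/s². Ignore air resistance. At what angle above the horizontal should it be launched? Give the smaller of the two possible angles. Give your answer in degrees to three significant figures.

8.82°

R = v₀² sin 2θ / g gives sin 2θ = gR/v₀² = 9.80·354/107² = 0.3030.
2θ = 17.64° or 180° − 17.64° = 162.4°, so θ = 8.819° or 81.18°.
The smaller angle is 8.819°.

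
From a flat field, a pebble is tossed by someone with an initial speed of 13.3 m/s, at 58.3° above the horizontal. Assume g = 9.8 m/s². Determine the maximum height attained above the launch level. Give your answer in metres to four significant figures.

Components: vₓ = 13.30 cos 58.3° = 6.989 m/s, v_y0 = 13.30 sin 58.3° = 11.32 m/s.
Maximum height: H = v_y0² / (2g) = 11.32² / (2 × 9.80) = 6.533 m.

6.533 m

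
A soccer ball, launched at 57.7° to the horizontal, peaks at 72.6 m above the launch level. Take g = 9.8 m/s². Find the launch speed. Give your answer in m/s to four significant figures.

At the peak v_y = 0, so v_y0 = √(2gH) = √(2 × 9.80 × 72.6) = 37.72 m/s.
v_y0 = v₀ sin θ ⇒ v₀ = 37.72 / sin 57.7° = 44.63 m/s.

44.63 m/s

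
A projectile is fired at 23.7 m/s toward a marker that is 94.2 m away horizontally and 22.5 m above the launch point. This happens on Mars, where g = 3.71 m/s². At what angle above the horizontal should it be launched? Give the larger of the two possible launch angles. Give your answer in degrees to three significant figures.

68.3°

Trajectory: y = x tanθ − g x² (1 + tan²θ)/(2v₀²). With x = 94.2, y = 22.5, v₀ = 23.7, g = 3.71:
29.31 tan²θ − 94.2 tanθ + (51.81) = 0.
tanθ = [94.2 ± √(94.2² − 4 × 29.31 × (51.81))] / (2 × 29.31) = (94.2 ± 52.92) / 58.61, giving tanθ = 0.7042 or 2.510.
θ = 35.15° or 68.28°; the larger is 68.28°.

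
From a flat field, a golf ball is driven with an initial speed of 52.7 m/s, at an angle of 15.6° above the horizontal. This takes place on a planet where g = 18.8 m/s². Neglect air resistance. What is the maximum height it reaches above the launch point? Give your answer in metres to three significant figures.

Horizontal component vₓ = 52.70 cos 15.6° = 50.76 m/s; vertical v_y0 = 52.70 sin 15.6° = 14.17 m/s.
Peak height H = v_y0² / (2g) = 200.85 / 37.60 = 5.342 m.

5.34 m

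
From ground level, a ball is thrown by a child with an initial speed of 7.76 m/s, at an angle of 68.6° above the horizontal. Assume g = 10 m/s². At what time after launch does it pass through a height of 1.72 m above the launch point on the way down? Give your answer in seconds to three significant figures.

1.14 s

Resolve: vₓ = 7.760 cos 68.6° = 2.831 m/s and v_y0 = 7.760 sin 68.6° = 7.225 m/s.
Require v_y0 t − ½ g t² = 1.72, i.e. 5.000 t² − 7.225 t + 1.72 = 0.
t = [7.225 ± √(7.225² − 2·10.0·1.72)] / 10.0 = (7.225 ± 4.219) / 10.0, so t = 0.3006 s or t = 1.144 s.
The descending-branch root is 1.144 s.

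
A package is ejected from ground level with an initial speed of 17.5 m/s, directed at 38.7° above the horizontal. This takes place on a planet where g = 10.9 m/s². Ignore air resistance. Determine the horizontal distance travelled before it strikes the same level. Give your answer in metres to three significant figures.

Components: vₓ = 17.50 cos 38.7° = 13.66 m/s, v_y0 = 17.50 sin 38.7° = 10.94 m/s.
Time aloft: T = 2 v_y0 / g = 2 × 10.94 / 10.9 = 2.008 s.
Horizontal distance R = vₓ T = 13.66 × 2.008 = 27.42 m.

27.4 m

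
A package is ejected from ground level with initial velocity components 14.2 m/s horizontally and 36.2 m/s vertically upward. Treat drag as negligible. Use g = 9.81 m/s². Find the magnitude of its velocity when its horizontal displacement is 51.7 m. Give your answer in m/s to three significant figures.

Time to reach x = 51.7 m: t = x/vₓ = 51.7/14.20 = 3.641 s.
Vertical velocity there: v_y = v_y0 − g t = 36.20 − 9.81 × 3.641 = 0.4833 m/s.
Speed: √(vₓ² + v_y²) = √(14.20² + 0.4833²) = 14.21 m/s.

14.2 m/s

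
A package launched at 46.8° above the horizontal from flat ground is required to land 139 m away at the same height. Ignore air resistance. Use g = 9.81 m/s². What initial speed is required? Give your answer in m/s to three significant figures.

From R = (v₀² / g) sin 2θ: v₀ = √(gR / sin 2θ).
v₀ = √(9.81 × 139 / sin 93.60°) = √(1364 / 0.9980) = √1366.3 = 36.96 m/s.

37.0 m/s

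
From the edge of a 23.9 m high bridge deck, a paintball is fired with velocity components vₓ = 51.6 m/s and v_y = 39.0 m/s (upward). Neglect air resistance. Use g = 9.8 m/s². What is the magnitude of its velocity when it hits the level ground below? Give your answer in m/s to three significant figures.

68.2 m/s

The projectile lands when y = 23.9 + (39.00) t − ½·9.80·t² = 0. Positive root: t = (39.00 + √(39.00² + 2·9.80·23.9)) / 9.80 = (39.00 + 44.60) / 9.80 = 8.531 s.
Vertical velocity at impact: v_y = v_y0 − g t = 39.00 − 9.80 × 8.531 = −44.60 m/s.
Speed: |v| = √(vₓ² + v_y²) = √(51.60² + 44.60²) = 68.21 m/s.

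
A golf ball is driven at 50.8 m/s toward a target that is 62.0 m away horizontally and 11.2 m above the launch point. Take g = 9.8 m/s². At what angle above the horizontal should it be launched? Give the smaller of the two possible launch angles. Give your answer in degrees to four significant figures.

17.21°

Trajectory: y = x tanθ − g x² (1 + tan²θ)/(2v₀²). With x = 62.0, y = 11.2, v₀ = 50.8, g = 9.80:
7.299 tan²θ − 62.0 tanθ + (18.50) = 0.
tanθ = [62.0 ± √(62.0² − 4 × 7.299 × (18.50))] / (2 × 7.299) = (62.0 ± 57.48) / 14.60, giving tanθ = 0.3097 or 8.185.
θ = 17.21° or 83.03°; the smaller is 17.21°.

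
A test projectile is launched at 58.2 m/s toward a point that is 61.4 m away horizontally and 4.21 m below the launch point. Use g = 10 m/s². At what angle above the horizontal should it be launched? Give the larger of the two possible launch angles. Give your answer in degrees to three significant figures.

Trajectory: y = x tanθ − g x² (1 + tan²θ)/(2v₀²). With x = 61.4, y = −4.21, v₀ = 58.2, g = 10.0:
5.565 tan²θ − 61.4 tanθ + (1.355) = 0.
tanθ = [61.4 ± √(61.4² − 4 × 5.565 × (1.355))] / (2 × 5.565) = (61.4 ± 61.15) / 11.13, giving tanθ = 0.02211 or 11.01.
θ = 1.267° or 84.81°; the larger is 84.81°.

84.8°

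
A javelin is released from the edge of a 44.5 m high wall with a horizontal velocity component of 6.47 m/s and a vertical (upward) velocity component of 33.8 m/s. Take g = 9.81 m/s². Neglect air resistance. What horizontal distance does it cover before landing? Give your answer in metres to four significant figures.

With up positive and y = 0 at the ground: y(t) = 44.5 + (33.80) t − 4.905 t². Setting y = 0 and taking the positive root: t = [33.80 + √(33.80² + 2·9.81·44.5)] / 9.81 = (33.80 + 44.89) / 9.81 = 8.022 s.
Horizontal distance: R = vₓ t = 6.470 × 8.022 = 51.90 m.

51.90 m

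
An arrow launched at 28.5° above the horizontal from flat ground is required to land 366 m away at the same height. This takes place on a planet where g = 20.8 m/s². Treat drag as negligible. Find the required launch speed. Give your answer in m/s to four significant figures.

95.27 m/s

Level-ground range: R = v₀² sin(2θ)/g, so v₀ = √(gR / sin 2θ).
v₀ = √(20.8 × 366 / sin 57.00°) = √(7613 / 0.8387) = √9077.2 = 95.27 m/s.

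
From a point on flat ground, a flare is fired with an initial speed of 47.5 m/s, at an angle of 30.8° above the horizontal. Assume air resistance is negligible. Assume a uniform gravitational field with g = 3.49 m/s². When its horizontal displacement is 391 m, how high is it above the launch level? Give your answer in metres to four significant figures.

Resolve: vₓ = 47.50 cos 30.8° = 40.80 m/s and v_y0 = 47.50 sin 30.8° = 24.32 m/s.
Time to reach x = 391 m: t = x/vₓ = 391/40.80 = 9.583 s.
Height: y = v_y0 t − ½ g t² = 24.32 × 9.583 − 1.745 × 9.583² = 233.1 − 160.3 = 72.83 m.

72.83 m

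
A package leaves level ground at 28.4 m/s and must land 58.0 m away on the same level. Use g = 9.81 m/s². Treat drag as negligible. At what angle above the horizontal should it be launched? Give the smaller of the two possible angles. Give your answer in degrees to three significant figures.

R = v₀² sin 2θ / g gives sin 2θ = gR/v₀² = 9.81·58.0/28.4² = 0.7054.
2θ = 44.87° or 180° − 44.87° = 135.1°, so θ = 22.43° or 67.57°.
The smaller angle is 22.43°.

22.4°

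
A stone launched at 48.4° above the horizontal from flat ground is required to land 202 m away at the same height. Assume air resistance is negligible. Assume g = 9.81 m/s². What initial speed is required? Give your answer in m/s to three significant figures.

44.7 m/s

Level-ground range: R = v₀² sin(2θ)/g, so v₀ = √(gR / sin 2θ).
v₀ = √(9.81 × 202 / sin 96.80°) = √(1982 / 0.9930) = √1995.7 = 44.67 m/s.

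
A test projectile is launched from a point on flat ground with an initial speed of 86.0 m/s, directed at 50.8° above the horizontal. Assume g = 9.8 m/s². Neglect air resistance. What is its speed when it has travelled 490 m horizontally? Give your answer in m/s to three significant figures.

Components: vₓ = 86.00 cos 50.8° = 54.35 m/s, v_y0 = 86.00 sin 50.8° = 66.65 m/s.
At x = 490 m, t = x/vₓ = 490/54.35 = 9.015 s.
Vertical velocity there: v_y = v_y0 − g t = 66.65 − 9.80 × 9.015 = −21.70 m/s.
Speed: √(vₓ² + v_y²) = √(54.35² + 21.70²) = 58.53 m/s.

58.5 m/s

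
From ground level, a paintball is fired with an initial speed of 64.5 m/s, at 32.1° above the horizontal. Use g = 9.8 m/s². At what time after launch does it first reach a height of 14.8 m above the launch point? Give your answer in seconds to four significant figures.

0.4624 s

Components: vₓ = 64.50 cos 32.1° = 54.64 m/s, v_y0 = 64.50 sin 32.1° = 34.28 m/s.
Require v_y0 t − ½ g t² = 14.8, i.e. 4.900 t² − 34.28 t + 14.8 = 0.
t = [34.28 ± √(34.28² − 2·9.80·14.8)] / 9.80 = (34.28 ± 29.74) / 9.80, so t = 0.4624 s or t = 6.533 s.
The first (ascending) time is 0.4624 s.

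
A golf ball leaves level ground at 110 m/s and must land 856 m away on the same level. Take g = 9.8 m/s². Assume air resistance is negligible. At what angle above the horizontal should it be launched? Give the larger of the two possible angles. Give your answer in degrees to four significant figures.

Level-ground range R = v₀² sin(2θ)/g ⇒ sin(2θ) = gR/v₀² = 9.80 × 856 / 110² = 0.6933.
2θ = 43.89° or 180° − 43.89° = 136.1°, so θ = 21.95° or 68.05°.
The larger angle is 68.05°.

68.05°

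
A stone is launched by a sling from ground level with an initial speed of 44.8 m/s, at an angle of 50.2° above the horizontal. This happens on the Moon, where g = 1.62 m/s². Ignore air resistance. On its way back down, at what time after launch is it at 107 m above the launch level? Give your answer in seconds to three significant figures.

vₓ = 44.80 cos 50.2° = 28.68 m/s; v_y0 = 44.80 sin 50.2° = 34.42 m/s.
Height y(t) = 34.42 t − 0.8100 t² = 107 gives 0.8100 t² − 34.42 t + 107 = 0.
Quadratic formula: t = (34.42 ± √837.99) / 1.62 = (34.42 ± 28.95) / 1.62 → t = 3.377 s or 39.12 s.
The descending-branch root is 39.12 s.

39.1 s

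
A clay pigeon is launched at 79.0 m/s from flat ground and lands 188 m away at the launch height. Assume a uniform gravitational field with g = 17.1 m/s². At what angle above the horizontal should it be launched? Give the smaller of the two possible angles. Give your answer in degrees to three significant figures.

R = v₀² sin 2θ / g gives sin 2θ = gR/v₀² = 17.1·188/79.0² = 0.5151.
2θ = 31.00° or 180° − 31.00° = 149.0°, so θ = 15.50° or 74.50°.
The smaller angle is 15.50°.

15.5°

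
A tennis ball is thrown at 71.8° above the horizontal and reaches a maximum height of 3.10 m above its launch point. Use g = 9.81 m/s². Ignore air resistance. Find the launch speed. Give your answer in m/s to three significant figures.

At the peak v_y = 0, so v_y0 = √(2gH) = √(2 × 9.81 × 3.10) = 7.799 m/s.
v_y0 = v₀ sin θ ⇒ v₀ = 7.799 / sin 71.8° = 8.210 m/s.

8.21 m/s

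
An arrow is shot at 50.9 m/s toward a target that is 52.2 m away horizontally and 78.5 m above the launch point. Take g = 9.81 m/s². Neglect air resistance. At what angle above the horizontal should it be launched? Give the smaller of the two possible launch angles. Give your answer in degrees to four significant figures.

63.40°

Trajectory: y = x tanθ − g x² (1 + tan²θ)/(2v₀²). With x = 52.2, y = 78.5, v₀ = 50.9, g = 9.81:
5.159 tan²θ − 52.2 tanθ + (83.66) = 0.
tanθ = [52.2 ± √(52.2² − 4 × 5.159 × (83.66))] / (2 × 5.159) = (52.2 ± 31.60) / 10.32, giving tanθ = 1.997 or 8.122.
θ = 63.40° or 82.98°; the smaller is 63.40°.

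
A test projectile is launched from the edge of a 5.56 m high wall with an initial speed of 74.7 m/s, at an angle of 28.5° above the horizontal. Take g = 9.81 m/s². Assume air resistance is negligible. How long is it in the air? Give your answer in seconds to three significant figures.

vₓ = 74.70 cos 28.5° = 65.65 m/s; v_y0 = 74.70 sin 28.5° = 35.64 m/s.
The projectile lands when y = 5.56 + (35.64) t − ½·9.81·t² = 0. Positive root: t = (35.64 + √(35.64² + 2·9.81·5.56)) / 9.81 = (35.64 + 37.14) / 9.81 = 7.420 s.

7.42 s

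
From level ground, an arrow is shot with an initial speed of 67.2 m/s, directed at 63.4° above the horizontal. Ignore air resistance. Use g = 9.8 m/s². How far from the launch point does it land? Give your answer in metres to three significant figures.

Resolve: vₓ = 67.20 cos 63.4° = 30.09 m/s and v_y0 = 67.20 sin 63.4° = 60.09 m/s.
Flight time T = 2 v_y0 / g = 12.26 s.
Range: R = vₓ T = 30.09 × 12.26 = 369.0 m.

369 m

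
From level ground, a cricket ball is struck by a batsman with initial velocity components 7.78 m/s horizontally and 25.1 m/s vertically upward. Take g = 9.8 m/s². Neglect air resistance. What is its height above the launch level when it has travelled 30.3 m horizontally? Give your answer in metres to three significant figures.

At x = 30.3 m, t = x/vₓ = 30.3/7.780 = 3.895 s.
Height: y = v_y0 t − ½ g t² = 25.10 × 3.895 − 4.900 × 3.895² = 97.75 − 74.32 = 23.43 m.

23.4 m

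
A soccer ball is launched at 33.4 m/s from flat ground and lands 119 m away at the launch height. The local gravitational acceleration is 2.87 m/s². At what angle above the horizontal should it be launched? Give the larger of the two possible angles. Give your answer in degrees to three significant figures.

81.1°

From R = (v₀²/g) sin 2θ: sin 2θ = 2.87 × 119 / 1115.6 = 0.3062.
2θ = 17.83° or 180° − 17.83° = 162.2°, so θ = 8.914° or 81.09°.
The larger angle is 81.09°.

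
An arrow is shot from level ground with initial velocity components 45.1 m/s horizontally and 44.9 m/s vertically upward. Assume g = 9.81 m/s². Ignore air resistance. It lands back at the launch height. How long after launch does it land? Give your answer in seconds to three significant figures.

9.15 s

Landing at launch height ⇒ T = 2 v_y0 / g = 2 × 44.90 / 9.81 = 9.154 s.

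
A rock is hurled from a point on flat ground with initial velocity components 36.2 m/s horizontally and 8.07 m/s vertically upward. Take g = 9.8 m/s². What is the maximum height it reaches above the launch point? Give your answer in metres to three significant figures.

3.32 m

Peak height H = v_y0² / (2g) = 65.125 / 19.60 = 3.323 m.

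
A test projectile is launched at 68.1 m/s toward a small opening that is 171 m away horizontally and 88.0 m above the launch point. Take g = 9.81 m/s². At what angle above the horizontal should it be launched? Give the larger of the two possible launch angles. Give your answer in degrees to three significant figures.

78.0°

Trajectory: y = x tanθ − g x² (1 + tan²θ)/(2v₀²). With x = 171, y = 88.0, v₀ = 68.1, g = 9.81:
30.93 tan²θ − 171 tanθ + (118.9) = 0.
tanθ = [171 ± √(171² − 4 × 30.93 × (118.9))] / (2 × 30.93) = (171 ± 120.5) / 61.85, giving tanθ = 0.8159 or 4.713.
θ = 39.21° or 78.02°; the larger is 78.02°.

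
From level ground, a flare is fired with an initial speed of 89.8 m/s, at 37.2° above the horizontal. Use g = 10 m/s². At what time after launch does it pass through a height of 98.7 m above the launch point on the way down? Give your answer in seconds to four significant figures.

8.550 s

Resolve: vₓ = 89.80 cos 37.2° = 71.53 m/s and v_y0 = 89.80 sin 37.2° = 54.29 m/s.
Require v_y0 t − ½ g t² = 98.7, i.e. 5.000 t² − 54.29 t + 98.7 = 0.
t = [54.29 ± √(54.29² − 2·10.0·98.7)] / 10.0 = (54.29 ± 31.20) / 10.0, so t = 2.309 s or t = 8.550 s.
The descending-branch root is 8.550 s.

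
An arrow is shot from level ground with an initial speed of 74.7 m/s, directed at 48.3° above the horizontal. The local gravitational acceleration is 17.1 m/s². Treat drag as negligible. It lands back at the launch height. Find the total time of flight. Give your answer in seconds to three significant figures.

Resolve: vₓ = 74.70 cos 48.3° = 49.69 m/s and v_y0 = 74.70 sin 48.3° = 55.77 m/s.
It returns to y = 0 when t = 2 v_y0 / g = 2(55.77)/17.1 = 6.523 s.

6.52 s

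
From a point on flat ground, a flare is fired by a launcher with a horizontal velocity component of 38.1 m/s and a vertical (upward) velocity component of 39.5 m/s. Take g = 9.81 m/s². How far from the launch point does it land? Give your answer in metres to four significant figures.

Time aloft: T = 2 v_y0 / g = 2 × 39.50 / 9.81 = 8.053 s.
Horizontal distance R = vₓ T = 38.10 × 8.053 = 306.8 m.

306.8 m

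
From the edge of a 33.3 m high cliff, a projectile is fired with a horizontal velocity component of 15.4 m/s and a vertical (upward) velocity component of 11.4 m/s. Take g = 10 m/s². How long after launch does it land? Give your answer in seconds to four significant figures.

3.961 s

Vertical motion (up positive, ground at y = 0): 5.000 t² − (11.40) t − 33.3 = 0, so t = (11.40 + √(11.40² + 2·10.0·33.3)) / 10.0 = (11.40 + 28.21) / 10.0 = 3.961 s.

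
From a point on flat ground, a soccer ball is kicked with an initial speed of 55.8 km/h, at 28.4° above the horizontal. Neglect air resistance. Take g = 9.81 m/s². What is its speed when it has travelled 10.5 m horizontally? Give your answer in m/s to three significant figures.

Convert: 55.8 km/h = 55.8/3.6 = 15.50 m/s.
vₓ = 15.50 cos 28.4° = 13.63 m/s; v_y0 = 15.50 sin 28.4° = 7.372 m/s.
Time to reach x = 10.5 m: t = x/vₓ = 10.5/13.63 = 0.7701 s.
Vertical velocity there: v_y = v_y0 − g t = 7.372 − 9.81 × 0.7701 = −0.1825 m/s.
Speed: √(vₓ² + v_y²) = √(13.63² + 0.1825²) = 13.64 m/s.

13.6 m/s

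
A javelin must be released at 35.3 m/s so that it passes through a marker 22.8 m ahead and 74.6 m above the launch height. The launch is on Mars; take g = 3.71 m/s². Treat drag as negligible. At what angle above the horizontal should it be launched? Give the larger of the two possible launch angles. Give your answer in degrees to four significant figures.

Trajectory: y = x tanθ − g x² (1 + tan²θ)/(2v₀²). With x = 22.8, y = 74.6, v₀ = 35.3, g = 3.71:
0.7739 tan²θ − 22.8 tanθ + (75.37) = 0.
tanθ = [22.8 ± √(22.8² − 4 × 0.7739 × (75.37))] / (2 × 0.7739) = (22.8 ± 16.93) / 1.548, giving tanθ = 3.795 or 25.67.
θ = 75.24° or 87.77°; the larger is 87.77°.

87.77°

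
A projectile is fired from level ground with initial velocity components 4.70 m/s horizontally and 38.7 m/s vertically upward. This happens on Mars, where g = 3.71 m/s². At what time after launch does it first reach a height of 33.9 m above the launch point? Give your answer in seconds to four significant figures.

0.9162 s

Height y(t) = 38.70 t − 1.855 t² = 33.9 gives 1.855 t² − 38.70 t + 33.9 = 0.
Quadratic formula: t = (38.70 ± √1246.2) / 3.71 = (38.70 ± 35.30) / 3.71 → t = 0.9162 s or 19.95 s.
The first (ascending) time is 0.9162 s.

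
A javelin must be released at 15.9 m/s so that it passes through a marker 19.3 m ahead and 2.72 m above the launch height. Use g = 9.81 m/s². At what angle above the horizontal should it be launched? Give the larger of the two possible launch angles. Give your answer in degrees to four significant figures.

63.12°

Trajectory: y = x tanθ − g x² (1 + tan²θ)/(2v₀²). With x = 19.3, y = 2.72, v₀ = 15.9, g = 9.81:
7.227 tan²θ − 19.3 tanθ + (9.947) = 0.
tanθ = [19.3 ± √(19.3² − 4 × 7.227 × (9.947))] / (2 × 7.227) = (19.3 ± 9.216) / 14.45, giving tanθ = 0.6976 or 1.973.
θ = 34.90° or 63.12°; the larger is 63.12°.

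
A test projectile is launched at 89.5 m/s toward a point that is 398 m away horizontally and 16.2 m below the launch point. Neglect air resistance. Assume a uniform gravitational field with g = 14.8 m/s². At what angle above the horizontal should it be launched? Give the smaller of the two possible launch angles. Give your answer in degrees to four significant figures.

Trajectory: y = x tanθ − g x² (1 + tan²θ)/(2v₀²). With x = 398, y = −16.2, v₀ = 89.5, g = 14.8:
146.3 tan²θ − 398 tanθ + (130.1) = 0.
tanθ = [398 ± √(398² − 4 × 146.3 × (130.1))] / (2 × 146.3) = (398 ± 286.8) / 292.7, giving tanθ = 0.3801 or 2.340.
θ = 20.81° or 66.86°; the smaller is 20.81°.

20.81°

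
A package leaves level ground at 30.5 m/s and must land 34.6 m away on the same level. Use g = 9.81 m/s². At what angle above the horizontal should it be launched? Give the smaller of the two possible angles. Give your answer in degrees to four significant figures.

10.70°

From R = (v₀²/g) sin 2θ: sin 2θ = 9.81 × 34.6 / 930.25 = 0.3649.
2θ = 21.40° or 180° − 21.40° = 158.6°, so θ = 10.70° or 79.30°.
The smaller angle is 10.70°.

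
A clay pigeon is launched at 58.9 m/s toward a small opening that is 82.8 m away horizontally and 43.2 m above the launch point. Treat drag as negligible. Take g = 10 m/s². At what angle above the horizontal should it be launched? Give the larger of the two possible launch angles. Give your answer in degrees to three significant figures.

82.6°

Trajectory: y = x tanθ − g x² (1 + tan²θ)/(2v₀²). With x = 82.8, y = 43.2, v₀ = 58.9, g = 10.0:
9.881 tan²θ − 82.8 tanθ + (53.08) = 0.
tanθ = [82.8 ± √(82.8² − 4 × 9.881 × (53.08))] / (2 × 9.881) = (82.8 ± 68.98) / 19.76, giving tanθ = 0.6995 or 7.680.
θ = 34.97° or 82.58°; the larger is 82.58°.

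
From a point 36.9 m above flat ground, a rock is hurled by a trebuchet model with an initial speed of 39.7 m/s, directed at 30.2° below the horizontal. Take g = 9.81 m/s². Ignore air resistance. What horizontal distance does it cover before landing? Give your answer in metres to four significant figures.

vₓ = 39.70 cos 30.2° = 34.31 m/s; v_y0 = −19.97 m/s (downward).
With up positive and y = 0 at the ground: y(t) = 36.9 + (−19.97) t − 4.905 t². Setting y = 0 and taking the positive root: t = [−19.97 + √(19.97² + 2·9.81·36.9)] / 9.81 = (−19.97 + 33.51) / 9.81 = 1.380 s.
Horizontal distance: R = vₓ t = 34.31 × 1.380 = 47.35 m.

47.35 m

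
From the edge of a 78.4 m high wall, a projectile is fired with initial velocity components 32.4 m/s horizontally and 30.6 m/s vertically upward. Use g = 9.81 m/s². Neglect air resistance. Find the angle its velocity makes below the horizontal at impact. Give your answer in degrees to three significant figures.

56.9°

With up positive and y = 0 at the ground: y(t) = 78.4 + (30.60) t − 4.905 t². Setting y = 0 and taking the positive root: t = [30.60 + √(30.60² + 2·9.81·78.4)] / 9.81 = (30.60 + 49.75) / 9.81 = 8.190 s.
At impact: v_y = v_y0 − g t = −49.75 m/s; vₓ = 32.40 m/s.
Angle below horizontal: arctan(|v_y|/vₓ) = arctan(49.75/32.40) = 56.92°.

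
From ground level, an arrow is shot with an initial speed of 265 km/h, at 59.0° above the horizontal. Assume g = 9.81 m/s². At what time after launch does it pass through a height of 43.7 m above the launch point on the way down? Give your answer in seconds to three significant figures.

Convert: 265 km/h = 265/3.6 = 73.61 m/s.
Components: vₓ = 73.61 cos 59.0° = 37.91 m/s, v_y0 = 73.61 sin 59.0° = 63.10 m/s.
Height y(t) = 63.10 t − 4.905 t² = 43.7 gives 4.905 t² − 63.10 t + 43.7 = 0.
t = [63.10 ± √(63.10² − 2·9.81·43.7)] / 9.81 = (63.10 ± 55.89) / 9.81, so t = 0.7345 s or t = 12.13 s.
The descending-branch root is 12.13 s.

12.1 s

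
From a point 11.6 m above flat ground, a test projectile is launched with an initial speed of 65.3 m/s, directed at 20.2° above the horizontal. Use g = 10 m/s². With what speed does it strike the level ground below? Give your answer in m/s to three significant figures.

Resolve: vₓ = 65.30 cos 20.2° = 61.28 m/s and v_y0 = 65.30 sin 20.2° = 22.55 m/s.
The projectile lands when y = 11.6 + (22.55) t − ½·10.0·t² = 0. Positive root: t = (22.55 + √(22.55² + 2·10.0·11.6)) / 10.0 = (22.55 + 27.21) / 10.0 = 4.976 s.
Vertical velocity at impact: v_y = v_y0 − g t = 22.55 − 10.0 × 4.976 = −27.21 m/s.
Speed: |v| = √(vₓ² + v_y²) = √(61.28² + 27.21²) = 67.05 m/s.

67.1 m/s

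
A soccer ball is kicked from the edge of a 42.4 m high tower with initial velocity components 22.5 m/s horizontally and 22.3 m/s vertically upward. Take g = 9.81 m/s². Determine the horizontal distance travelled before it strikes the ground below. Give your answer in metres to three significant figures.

135 m

The projectile lands when y = 42.4 + (22.30) t − ½·9.81·t² = 0. Positive root: t = (22.30 + √(22.30² + 2·9.81·42.4)) / 9.81 = (22.30 + 36.46) / 9.81 = 5.990 s.
Horizontal distance: R = vₓ t = 22.50 × 5.990 = 134.8 m.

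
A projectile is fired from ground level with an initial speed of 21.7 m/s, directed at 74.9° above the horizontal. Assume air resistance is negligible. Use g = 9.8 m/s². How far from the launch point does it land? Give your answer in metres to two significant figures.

24 m

Horizontal component vₓ = 21.70 cos 74.9° = 5.653 m/s; vertical v_y0 = 21.70 sin 74.9° = 20.95 m/s.
Flight time T = 2 v_y0 / g = 4.276 s.
Range: R = vₓ T = 5.653 × 4.276 = 24.17 m.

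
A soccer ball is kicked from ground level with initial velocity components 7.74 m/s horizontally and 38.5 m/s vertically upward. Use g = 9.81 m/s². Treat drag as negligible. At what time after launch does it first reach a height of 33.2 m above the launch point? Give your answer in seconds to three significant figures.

0.986 s

Set y = v_y0 t − ½ g t² = 33.2: 4.905 t² − 38.50 t + 33.2 = 0.
Quadratic formula: t = (38.50 ± √830.87) / 9.81 = (38.50 ± 28.82) / 9.81 → t = 0.9863 s or 6.863 s.
The first (ascending) time is 0.9863 s.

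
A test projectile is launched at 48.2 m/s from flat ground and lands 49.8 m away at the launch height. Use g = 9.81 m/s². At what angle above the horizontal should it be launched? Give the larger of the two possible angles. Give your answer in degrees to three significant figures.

Level-ground range R = v₀² sin(2θ)/g ⇒ sin(2θ) = gR/v₀² = 9.81 × 49.8 / 48.2² = 0.2103.
2θ = 12.14° or 180° − 12.14° = 167.9°, so θ = 6.069° or 83.93°.
The larger angle is 83.93°.

83.9°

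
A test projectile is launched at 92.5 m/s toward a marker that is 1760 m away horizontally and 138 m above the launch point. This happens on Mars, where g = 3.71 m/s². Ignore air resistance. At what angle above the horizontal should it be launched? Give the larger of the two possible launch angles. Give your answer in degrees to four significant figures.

63.73°

Trajectory: y = x tanθ − g x² (1 + tan²θ)/(2v₀²). With x = 1760, y = 138, v₀ = 92.5, g = 3.71:
671.6 tan²θ − 1760 tanθ + (809.6) = 0.
tanθ = [1760 ± √(1760² − 4 × 671.6 × (809.6))] / (2 × 671.6) = (1760 ± 960.7) / 1343, giving tanθ = 0.5951 or 2.026.
θ = 30.76° or 63.73°; the larger is 63.73°.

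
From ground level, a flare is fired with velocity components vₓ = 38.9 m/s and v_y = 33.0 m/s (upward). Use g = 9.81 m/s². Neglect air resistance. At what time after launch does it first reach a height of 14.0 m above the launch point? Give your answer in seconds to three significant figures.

0.455 s

Require v_y0 t − ½ g t² = 14.0, i.e. 4.905 t² − 33.00 t + 14.0 = 0.
t = [33.00 ± √(33.00² − 2·9.81·14.0)] / 9.81 = (33.00 ± 28.54) / 9.81, so t = 0.4550 s or t = 6.273 s.
The first (ascending) time is 0.4550 s.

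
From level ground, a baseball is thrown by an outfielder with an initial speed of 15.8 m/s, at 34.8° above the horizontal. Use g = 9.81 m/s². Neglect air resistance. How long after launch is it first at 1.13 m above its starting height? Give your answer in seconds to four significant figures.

Horizontal component vₓ = 15.80 cos 34.8° = 12.97 m/s; vertical v_y0 = 15.80 sin 34.8° = 9.017 m/s.
Height y(t) = 9.017 t − 4.905 t² = 1.13 gives 4.905 t² − 9.017 t + 1.13 = 0.
Quadratic formula: t = (9.017 ± √59.141) / 9.81 = (9.017 ± 7.690) / 9.81 → t = 0.1353 s or 1.703 s.
The first (ascending) time is 0.1353 s.

0.1353 s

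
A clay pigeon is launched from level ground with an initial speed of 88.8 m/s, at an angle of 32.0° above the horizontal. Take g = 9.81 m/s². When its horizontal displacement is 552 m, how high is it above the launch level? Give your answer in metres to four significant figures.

vₓ = 88.80 cos 32.0° = 75.31 m/s; v_y0 = 88.80 sin 32.0° = 47.06 m/s.
Time to reach x = 552 m: t = x/vₓ = 552/75.31 = 7.330 s.
Height: y = v_y0 t − ½ g t² = 47.06 × 7.330 − 4.905 × 7.330² = 344.9 − 263.5 = 81.39 m.

81.39 m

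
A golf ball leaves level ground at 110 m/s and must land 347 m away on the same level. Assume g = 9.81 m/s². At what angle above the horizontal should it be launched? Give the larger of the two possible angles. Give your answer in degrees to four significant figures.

From R = (v₀²/g) sin 2θ: sin 2θ = 9.81 × 347 / 12100 = 0.2813.
2θ = 16.34° or 180° − 16.34° = 163.7°, so θ = 8.170° or 81.83°.
The larger angle is 81.83°.

81.83°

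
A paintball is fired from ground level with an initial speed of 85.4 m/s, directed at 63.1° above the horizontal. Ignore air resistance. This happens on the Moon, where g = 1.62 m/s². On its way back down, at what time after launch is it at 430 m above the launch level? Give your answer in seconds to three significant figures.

Horizontal component vₓ = 85.40 cos 63.1° = 38.64 m/s; vertical v_y0 = 85.40 sin 63.1° = 76.16 m/s.
Set y = v_y0 t − ½ g t² = 430: 0.8100 t² − 76.16 t + 430 = 0.
Quadratic formula: t = (76.16 ± √4407.1) / 1.62 = (76.16 ± 66.39) / 1.62 → t = 6.033 s or 87.99 s.
The descending-branch root is 87.99 s.

88.0 s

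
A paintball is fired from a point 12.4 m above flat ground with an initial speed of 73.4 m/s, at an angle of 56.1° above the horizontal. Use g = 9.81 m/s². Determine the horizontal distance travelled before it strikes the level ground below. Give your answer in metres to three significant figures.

Components: vₓ = 73.40 cos 56.1° = 40.94 m/s, v_y0 = 73.40 sin 56.1° = 60.92 m/s.
Vertical motion (up positive, ground at y = 0): 4.905 t² − (60.92) t − 12.4 = 0, so t = (60.92 + √(60.92² + 2·9.81·12.4)) / 9.81 = (60.92 + 62.89) / 9.81 = 12.62 s.
Horizontal distance: R = vₓ t = 40.94 × 12.62 = 516.7 m.

517 m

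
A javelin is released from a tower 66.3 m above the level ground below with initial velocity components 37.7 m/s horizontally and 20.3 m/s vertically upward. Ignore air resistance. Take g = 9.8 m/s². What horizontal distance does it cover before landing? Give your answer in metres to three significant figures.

237 m

Vertical motion (up positive, ground at y = 0): 4.900 t² − (20.30) t − 66.3 = 0, so t = (20.30 + √(20.30² + 2·9.80·66.3)) / 9.80 = (20.30 + 41.37) / 9.80 = 6.293 s.
Horizontal distance: R = vₓ t = 37.70 × 6.293 = 237.2 m.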